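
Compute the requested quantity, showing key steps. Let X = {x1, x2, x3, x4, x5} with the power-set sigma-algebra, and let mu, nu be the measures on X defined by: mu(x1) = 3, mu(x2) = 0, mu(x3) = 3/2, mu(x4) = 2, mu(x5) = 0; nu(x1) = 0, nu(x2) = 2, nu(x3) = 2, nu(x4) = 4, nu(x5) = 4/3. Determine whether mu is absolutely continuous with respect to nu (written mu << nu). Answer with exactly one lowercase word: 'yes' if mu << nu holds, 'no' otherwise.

mu << nu means: every nu-null measurable set is also mu-null; equivalently, for every atom x, if nu({x}) = 0 then mu({x}) = 0.
Checking each atom:
  x1: nu = 0, mu = 3 > 0 -> violates mu << nu.
  x2: nu = 2 > 0 -> no constraint.
  x3: nu = 2 > 0 -> no constraint.
  x4: nu = 4 > 0 -> no constraint.
  x5: nu = 4/3 > 0 -> no constraint.
The atom(s) x1 violate the condition (nu = 0 but mu > 0). Therefore mu is NOT absolutely continuous w.r.t. nu.

no


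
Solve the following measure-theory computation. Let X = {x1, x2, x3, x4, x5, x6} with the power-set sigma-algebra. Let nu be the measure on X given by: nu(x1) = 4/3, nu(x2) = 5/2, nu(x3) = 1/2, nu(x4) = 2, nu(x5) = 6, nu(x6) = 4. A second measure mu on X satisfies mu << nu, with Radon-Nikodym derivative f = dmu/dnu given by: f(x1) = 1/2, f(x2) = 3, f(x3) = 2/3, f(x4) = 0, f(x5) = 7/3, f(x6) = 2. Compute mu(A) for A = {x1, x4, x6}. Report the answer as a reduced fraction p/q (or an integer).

By the defining property of the Radon-Nikodym derivative, for every measurable set A,
  mu(A) = integral_A f dnu.
Since nu is a discrete measure concentrated on the atoms of X, the integral over A reduces to the sum
  mu(A) = sum_{x in A} f(x) * nu({x}).
Computing each term:
  x1: f(x1) * nu(x1) = 1/2 * 4/3 = 2/3.
  x4: f(x4) * nu(x4) = 0 * 2 = 0.
  x6: f(x6) * nu(x6) = 2 * 4 = 8.
Summing: mu(A) = 2/3 + 0 + 8 = 26/3.

26/3


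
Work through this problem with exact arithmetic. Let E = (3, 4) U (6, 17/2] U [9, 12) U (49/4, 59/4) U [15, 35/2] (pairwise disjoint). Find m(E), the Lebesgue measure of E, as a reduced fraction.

For pairwise disjoint intervals, m(union_i I_i) = sum_i m(I_i),
and m is invariant under swapping open/closed endpoints (single points have measure 0).
So m(E) = sum_i (b_i - a_i).
  I_1 has length 4 - 3 = 1.
  I_2 has length 17/2 - 6 = 5/2.
  I_3 has length 12 - 9 = 3.
  I_4 has length 59/4 - 49/4 = 5/2.
  I_5 has length 35/2 - 15 = 5/2.
Summing:
  m(E) = 1 + 5/2 + 3 + 5/2 + 5/2 = 23/2.

23/2


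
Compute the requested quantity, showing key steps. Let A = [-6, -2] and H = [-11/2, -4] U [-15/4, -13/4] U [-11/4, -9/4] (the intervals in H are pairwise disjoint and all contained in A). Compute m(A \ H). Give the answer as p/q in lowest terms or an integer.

The ambient interval has length m(A) = -2 - (-6) = 4.
Since the holes are disjoint and sit inside A, by finite additivity
  m(H) = sum_i (b_i - a_i), and m(A \ H) = m(A) - m(H).
Computing the hole measures:
  m(H_1) = -4 - (-11/2) = 3/2.
  m(H_2) = -13/4 - (-15/4) = 1/2.
  m(H_3) = -9/4 - (-11/4) = 1/2.
Summed: m(H) = 3/2 + 1/2 + 1/2 = 5/2.
So m(A \ H) = 4 - 5/2 = 3/2.

3/2


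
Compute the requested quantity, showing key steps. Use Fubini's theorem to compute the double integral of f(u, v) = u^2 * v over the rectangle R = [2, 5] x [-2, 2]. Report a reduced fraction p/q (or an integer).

f(u, v) is a tensor product of a function of u and a function of v, and both factors are bounded continuous (hence Lebesgue integrable) on the rectangle, so Fubini's theorem applies:
  integral_R f d(m x m) = (integral_a1^b1 u^2 du) * (integral_a2^b2 v dv).
Inner integral in u: integral_{2}^{5} u^2 du = (5^3 - 2^3)/3
  = 39.
Inner integral in v: integral_{-2}^{2} v dv = (2^2 - (-2)^2)/2
  = 0.
Product: (39) * (0) = 0.

0


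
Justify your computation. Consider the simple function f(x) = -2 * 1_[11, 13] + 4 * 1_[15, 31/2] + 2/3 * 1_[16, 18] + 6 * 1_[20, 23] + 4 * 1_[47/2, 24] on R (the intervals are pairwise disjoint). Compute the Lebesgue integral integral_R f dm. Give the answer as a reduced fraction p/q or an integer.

For a simple function f = sum_i c_i * 1_{A_i} with disjoint A_i,
  integral f dm = sum_i c_i * m(A_i).
Lengths of the A_i:
  m(A_1) = 13 - 11 = 2.
  m(A_2) = 31/2 - 15 = 1/2.
  m(A_3) = 18 - 16 = 2.
  m(A_4) = 23 - 20 = 3.
  m(A_5) = 24 - 47/2 = 1/2.
Contributions c_i * m(A_i):
  (-2) * (2) = -4.
  (4) * (1/2) = 2.
  (2/3) * (2) = 4/3.
  (6) * (3) = 18.
  (4) * (1/2) = 2.
Total: -4 + 2 + 4/3 + 18 + 2 = 58/3.

58/3


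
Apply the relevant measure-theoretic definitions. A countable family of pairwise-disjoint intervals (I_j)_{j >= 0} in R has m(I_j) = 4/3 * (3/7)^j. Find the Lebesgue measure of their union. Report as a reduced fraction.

By countable additivity of the Lebesgue measure on pairwise disjoint measurable sets,
  m(union_{j >= 0} I_j) = sum_{j >= 0} m(I_j) = sum_{j >= 0} a * r^j,
  with a = 4/3 and r = 3/7.
Since 0 < r = 3/7 < 1, the geometric series converges:
  sum_{j >= 0} a * r^j = a / (1 - r).
  = 4/3 / (1 - 3/7)
  = 4/3 / (4/7)
  = 7/3.

7/3


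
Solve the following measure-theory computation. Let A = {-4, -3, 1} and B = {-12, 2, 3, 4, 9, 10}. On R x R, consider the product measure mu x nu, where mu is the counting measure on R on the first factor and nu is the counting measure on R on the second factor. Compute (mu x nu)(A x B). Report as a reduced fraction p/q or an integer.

For a measurable rectangle A x B, the product measure satisfies
  (mu x nu)(A x B) = mu(A) * nu(B).
  mu(A) = 3.
  nu(B) = 6.
  (mu x nu)(A x B) = 3 * 6 = 18.

18


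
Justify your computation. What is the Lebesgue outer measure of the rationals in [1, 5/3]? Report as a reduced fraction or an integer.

Q cap [1, 5/3] is countable; list its elements as q_1, q_2, ... . Fix eps > 0 and cover the k-th point by an interval of length eps * 2^(-k). The cover has total length eps * sum_{k>=1} 2^(-k) = eps, so by definition of outer measure m*(Q cap [1, 5/3]) <= eps. Since eps was arbitrary and m* >= 0, the outer measure is 0.

0


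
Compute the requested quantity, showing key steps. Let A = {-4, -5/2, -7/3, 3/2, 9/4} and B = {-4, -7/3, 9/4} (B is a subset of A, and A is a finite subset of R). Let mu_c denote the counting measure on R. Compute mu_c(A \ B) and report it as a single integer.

Counting measure assigns mu_c(E) = |E| (number of elements) when E is finite. For B subset A, A \ B is the set of elements of A not in B, so |A \ B| = |A| - |B|.
|A| = 5, |B| = 3, so mu_c(A \ B) = 5 - 3 = 2.

2


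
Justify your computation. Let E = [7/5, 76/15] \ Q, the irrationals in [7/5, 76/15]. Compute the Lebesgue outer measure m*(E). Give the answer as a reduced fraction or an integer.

The interval I = [7/5, 76/15] has m(I) = 76/15 - 7/5 = 11/3 (endpoints are measure-zero, so open/closed/half-open agree). Write I = (I cap Q) u (I \ Q). The rationals in I are countable, so m*(I cap Q) = 0 (cover each rational by intervals whose total length is arbitrarily small). By countable subadditivity m*(I) <= m*(I cap Q) + m*(I \ Q), hence m*(I \ Q) >= m(I) = 11/3. The reverse inequality m*(I \ Q) <= m*(I) = 11/3 is trivial since (I \ Q) is a subset of I. Therefore m*(I \ Q) = 11/3.

11/3


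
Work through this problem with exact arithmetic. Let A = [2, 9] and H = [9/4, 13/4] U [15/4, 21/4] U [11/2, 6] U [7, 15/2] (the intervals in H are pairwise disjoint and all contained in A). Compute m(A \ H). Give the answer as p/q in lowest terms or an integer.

The ambient interval has length m(A) = 9 - 2 = 7.
Since the holes are disjoint and sit inside A, by finite additivity
  m(H) = sum_i (b_i - a_i), and m(A \ H) = m(A) - m(H).
Computing the hole measures:
  m(H_1) = 13/4 - 9/4 = 1.
  m(H_2) = 21/4 - 15/4 = 3/2.
  m(H_3) = 6 - 11/2 = 1/2.
  m(H_4) = 15/2 - 7 = 1/2.
Summed: m(H) = 1 + 3/2 + 1/2 + 1/2 = 7/2.
So m(A \ H) = 7 - 7/2 = 7/2.

7/2


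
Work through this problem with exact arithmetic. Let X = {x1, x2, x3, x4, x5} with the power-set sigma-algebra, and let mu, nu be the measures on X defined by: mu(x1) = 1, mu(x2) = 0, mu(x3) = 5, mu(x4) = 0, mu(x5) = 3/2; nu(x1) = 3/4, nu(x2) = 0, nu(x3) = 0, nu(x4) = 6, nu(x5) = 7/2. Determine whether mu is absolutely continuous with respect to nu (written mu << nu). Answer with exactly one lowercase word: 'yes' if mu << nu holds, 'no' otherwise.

mu << nu means: every nu-null measurable set is also mu-null; equivalently, for every atom x, if nu({x}) = 0 then mu({x}) = 0.
Checking each atom:
  x1: nu = 3/4 > 0 -> no constraint.
  x2: nu = 0, mu = 0 -> consistent with mu << nu.
  x3: nu = 0, mu = 5 > 0 -> violates mu << nu.
  x4: nu = 6 > 0 -> no constraint.
  x5: nu = 7/2 > 0 -> no constraint.
The atom(s) x3 violate the condition (nu = 0 but mu > 0). Therefore mu is NOT absolutely continuous w.r.t. nu.

no


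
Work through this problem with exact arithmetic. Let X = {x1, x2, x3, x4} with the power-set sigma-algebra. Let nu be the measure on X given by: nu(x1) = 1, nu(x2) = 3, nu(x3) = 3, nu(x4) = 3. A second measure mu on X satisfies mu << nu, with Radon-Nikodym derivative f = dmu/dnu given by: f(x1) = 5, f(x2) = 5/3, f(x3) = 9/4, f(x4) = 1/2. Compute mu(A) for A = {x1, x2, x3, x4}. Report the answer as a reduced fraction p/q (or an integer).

By the defining property of the Radon-Nikodym derivative, for every measurable set A,
  mu(A) = integral_A f dnu.
Since nu is a discrete measure concentrated on the atoms of X, the integral over A reduces to the sum
  mu(A) = sum_{x in A} f(x) * nu({x}).
Computing each term:
  x1: f(x1) * nu(x1) = 5 * 1 = 5.
  x2: f(x2) * nu(x2) = 5/3 * 3 = 5.
  x3: f(x3) * nu(x3) = 9/4 * 3 = 27/4.
  x4: f(x4) * nu(x4) = 1/2 * 3 = 3/2.
Summing: mu(A) = 5 + 5 + 27/4 + 3/2 = 73/4.

73/4


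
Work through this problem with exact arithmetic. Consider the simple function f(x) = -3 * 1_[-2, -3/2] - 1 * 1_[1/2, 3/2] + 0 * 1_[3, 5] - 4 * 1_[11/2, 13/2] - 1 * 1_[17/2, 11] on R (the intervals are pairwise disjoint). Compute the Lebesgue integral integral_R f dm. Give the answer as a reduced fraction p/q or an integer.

For a simple function f = sum_i c_i * 1_{A_i} with disjoint A_i,
  integral f dm = sum_i c_i * m(A_i).
Lengths of the A_i:
  m(A_1) = -3/2 - (-2) = 1/2.
  m(A_2) = 3/2 - 1/2 = 1.
  m(A_3) = 5 - 3 = 2.
  m(A_4) = 13/2 - 11/2 = 1.
  m(A_5) = 11 - 17/2 = 5/2.
Contributions c_i * m(A_i):
  (-3) * (1/2) = -3/2.
  (-1) * (1) = -1.
  (0) * (2) = 0.
  (-4) * (1) = -4.
  (-1) * (5/2) = -5/2.
Total: -3/2 - 1 + 0 - 4 - 5/2 = -9.

-9


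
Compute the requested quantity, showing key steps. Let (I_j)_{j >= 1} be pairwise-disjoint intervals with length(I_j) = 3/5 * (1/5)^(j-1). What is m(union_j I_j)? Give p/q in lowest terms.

By countable additivity of the Lebesgue measure on pairwise disjoint measurable sets,
  m(union_{j >= 1} I_j) = sum_{j >= 1} m(I_j) = sum_{j >= 1} a * r^(j-1),
  with a = 3/5 and r = 1/5.
Since 0 < r = 1/5 < 1, the geometric series converges:
  sum_{j >= 1} a * r^(j-1) = a / (1 - r).
  = 3/5 / (1 - 1/5)
  = 3/5 / (4/5)
  = 3/4.

3/4


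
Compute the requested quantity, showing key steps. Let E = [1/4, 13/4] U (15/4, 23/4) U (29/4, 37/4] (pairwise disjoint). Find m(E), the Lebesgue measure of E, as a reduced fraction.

For pairwise disjoint intervals, m(union_i I_i) = sum_i m(I_i),
and m is invariant under swapping open/closed endpoints (single points have measure 0).
So m(E) = sum_i (b_i - a_i).
  I_1 has length 13/4 - 1/4 = 3.
  I_2 has length 23/4 - 15/4 = 2.
  I_3 has length 37/4 - 29/4 = 2.
Summing:
  m(E) = 3 + 2 + 2 = 7.

7


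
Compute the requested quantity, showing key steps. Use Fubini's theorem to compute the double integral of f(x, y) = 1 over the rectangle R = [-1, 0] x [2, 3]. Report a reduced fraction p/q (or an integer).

f(x, y) is a tensor product of a function of x and a function of y, and both factors are bounded continuous (hence Lebesgue integrable) on the rectangle, so Fubini's theorem applies:
  integral_R f d(m x m) = (integral_a1^b1 1 dx) * (integral_a2^b2 1 dy).
Inner integral in x: integral_{-1}^{0} 1 dx = (0^1 - (-1)^1)/1
  = 1.
Inner integral in y: integral_{2}^{3} 1 dy = (3^1 - 2^1)/1
  = 1.
Product: (1) * (1) = 1.

1


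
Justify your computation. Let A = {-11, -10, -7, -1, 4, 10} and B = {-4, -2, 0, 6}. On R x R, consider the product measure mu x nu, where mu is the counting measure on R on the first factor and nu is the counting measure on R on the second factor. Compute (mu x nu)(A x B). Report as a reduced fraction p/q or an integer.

For a measurable rectangle A x B, the product measure satisfies
  (mu x nu)(A x B) = mu(A) * nu(B).
  mu(A) = 6.
  nu(B) = 4.
  (mu x nu)(A x B) = 6 * 4 = 24.

24


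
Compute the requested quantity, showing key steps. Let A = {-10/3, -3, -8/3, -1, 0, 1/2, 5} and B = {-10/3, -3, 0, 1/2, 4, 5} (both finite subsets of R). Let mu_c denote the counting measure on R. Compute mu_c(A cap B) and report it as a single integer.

Counting measure on a finite set equals cardinality. mu_c(A cap B) = |A cap B| (elements appearing in both).
Enumerating the elements of A that also lie in B gives 5 element(s).
So mu_c(A cap B) = 5.

5


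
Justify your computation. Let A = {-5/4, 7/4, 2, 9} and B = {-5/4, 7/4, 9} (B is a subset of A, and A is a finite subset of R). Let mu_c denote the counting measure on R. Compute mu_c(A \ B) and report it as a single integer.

Counting measure assigns mu_c(E) = |E| (number of elements) when E is finite. For B subset A, A \ B is the set of elements of A not in B, so |A \ B| = |A| - |B|.
|A| = 4, |B| = 3, so mu_c(A \ B) = 4 - 3 = 1.

1


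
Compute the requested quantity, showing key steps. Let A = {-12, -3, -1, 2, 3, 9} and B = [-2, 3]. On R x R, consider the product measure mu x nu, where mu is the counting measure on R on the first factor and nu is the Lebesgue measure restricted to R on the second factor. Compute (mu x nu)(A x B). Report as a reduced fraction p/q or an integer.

For a measurable rectangle A x B, the product measure satisfies
  (mu x nu)(A x B) = mu(A) * nu(B).
  mu(A) = 6.
  nu(B) = 5.
  (mu x nu)(A x B) = 6 * 5 = 30.

30


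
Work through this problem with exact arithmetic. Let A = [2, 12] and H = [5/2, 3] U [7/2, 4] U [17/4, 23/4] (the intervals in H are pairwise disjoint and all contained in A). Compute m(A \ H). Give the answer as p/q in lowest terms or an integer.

The ambient interval has length m(A) = 12 - 2 = 10.
Since the holes are disjoint and sit inside A, by finite additivity
  m(H) = sum_i (b_i - a_i), and m(A \ H) = m(A) - m(H).
Computing the hole measures:
  m(H_1) = 3 - 5/2 = 1/2.
  m(H_2) = 4 - 7/2 = 1/2.
  m(H_3) = 23/4 - 17/4 = 3/2.
Summed: m(H) = 1/2 + 1/2 + 3/2 = 5/2.
So m(A \ H) = 10 - 5/2 = 15/2.

15/2


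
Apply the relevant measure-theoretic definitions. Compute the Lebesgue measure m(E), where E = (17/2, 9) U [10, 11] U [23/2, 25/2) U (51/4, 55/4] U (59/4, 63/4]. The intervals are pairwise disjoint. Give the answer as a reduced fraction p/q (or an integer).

For pairwise disjoint intervals, m(union_i I_i) = sum_i m(I_i),
and m is invariant under swapping open/closed endpoints (single points have measure 0).
So m(E) = sum_i (b_i - a_i).
  I_1 has length 9 - 17/2 = 1/2.
  I_2 has length 11 - 10 = 1.
  I_3 has length 25/2 - 23/2 = 1.
  I_4 has length 55/4 - 51/4 = 1.
  I_5 has length 63/4 - 59/4 = 1.
Summing:
  m(E) = 1/2 + 1 + 1 + 1 + 1 = 9/2.

9/2


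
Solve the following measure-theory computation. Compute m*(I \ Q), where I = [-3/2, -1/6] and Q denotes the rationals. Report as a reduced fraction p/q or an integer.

The interval I = [-3/2, -1/6] has m(I) = -1/6 - (-3/2) = 4/3 (endpoints are measure-zero, so open/closed/half-open agree). Write I = (I cap Q) u (I \ Q). The rationals in I are countable, so m*(I cap Q) = 0 (cover each rational by intervals whose total length is arbitrarily small). By countable subadditivity m*(I) <= m*(I cap Q) + m*(I \ Q), hence m*(I \ Q) >= m(I) = 4/3. The reverse inequality m*(I \ Q) <= m*(I) = 4/3 is trivial since (I \ Q) is a subset of I. Therefore m*(I \ Q) = 4/3.

4/3


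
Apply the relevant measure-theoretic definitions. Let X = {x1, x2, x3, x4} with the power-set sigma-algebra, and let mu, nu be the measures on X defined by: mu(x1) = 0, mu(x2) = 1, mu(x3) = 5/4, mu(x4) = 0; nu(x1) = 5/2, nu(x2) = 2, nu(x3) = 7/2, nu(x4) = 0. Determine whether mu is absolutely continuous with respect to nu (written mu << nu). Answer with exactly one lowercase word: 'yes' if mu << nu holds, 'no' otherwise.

mu << nu means: every nu-null measurable set is also mu-null; equivalently, for every atom x, if nu({x}) = 0 then mu({x}) = 0.
Checking each atom:
  x1: nu = 5/2 > 0 -> no constraint.
  x2: nu = 2 > 0 -> no constraint.
  x3: nu = 7/2 > 0 -> no constraint.
  x4: nu = 0, mu = 0 -> consistent with mu << nu.
No atom violates the condition. Therefore mu << nu.

yes


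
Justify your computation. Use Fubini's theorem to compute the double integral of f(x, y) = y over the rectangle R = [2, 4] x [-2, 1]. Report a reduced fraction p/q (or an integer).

f(x, y) is a tensor product of a function of x and a function of y, and both factors are bounded continuous (hence Lebesgue integrable) on the rectangle, so Fubini's theorem applies:
  integral_R f d(m x m) = (integral_a1^b1 1 dx) * (integral_a2^b2 y dy).
Inner integral in x: integral_{2}^{4} 1 dx = (4^1 - 2^1)/1
  = 2.
Inner integral in y: integral_{-2}^{1} y dy = (1^2 - (-2)^2)/2
  = -3/2.
Product: (2) * (-3/2) = -3.

-3


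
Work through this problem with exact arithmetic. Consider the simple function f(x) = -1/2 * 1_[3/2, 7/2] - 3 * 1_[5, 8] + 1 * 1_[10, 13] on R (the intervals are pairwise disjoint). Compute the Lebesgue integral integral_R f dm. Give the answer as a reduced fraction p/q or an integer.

For a simple function f = sum_i c_i * 1_{A_i} with disjoint A_i,
  integral f dm = sum_i c_i * m(A_i).
Lengths of the A_i:
  m(A_1) = 7/2 - 3/2 = 2.
  m(A_2) = 8 - 5 = 3.
  m(A_3) = 13 - 10 = 3.
Contributions c_i * m(A_i):
  (-1/2) * (2) = -1.
  (-3) * (3) = -9.
  (1) * (3) = 3.
Total: -1 - 9 + 3 = -7.

-7


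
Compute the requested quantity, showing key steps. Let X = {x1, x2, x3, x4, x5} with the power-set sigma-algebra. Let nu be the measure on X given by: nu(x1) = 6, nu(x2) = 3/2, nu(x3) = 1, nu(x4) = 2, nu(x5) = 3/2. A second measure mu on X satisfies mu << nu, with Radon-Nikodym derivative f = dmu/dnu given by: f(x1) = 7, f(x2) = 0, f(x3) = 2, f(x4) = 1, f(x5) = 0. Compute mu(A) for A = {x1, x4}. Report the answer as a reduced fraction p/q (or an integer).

By the defining property of the Radon-Nikodym derivative, for every measurable set A,
  mu(A) = integral_A f dnu.
Since nu is a discrete measure concentrated on the atoms of X, the integral over A reduces to the sum
  mu(A) = sum_{x in A} f(x) * nu({x}).
Computing each term:
  x1: f(x1) * nu(x1) = 7 * 6 = 42.
  x4: f(x4) * nu(x4) = 1 * 2 = 2.
Summing: mu(A) = 42 + 2 = 44.

44


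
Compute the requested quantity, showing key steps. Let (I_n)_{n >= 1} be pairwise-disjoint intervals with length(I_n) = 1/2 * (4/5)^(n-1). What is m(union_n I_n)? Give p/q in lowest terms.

By countable additivity of the Lebesgue measure on pairwise disjoint measurable sets,
  m(union_{n >= 1} I_n) = sum_{n >= 1} m(I_n) = sum_{n >= 1} a * r^(n-1),
  with a = 1/2 and r = 4/5.
Since 0 < r = 4/5 < 1, the geometric series converges:
  sum_{n >= 1} a * r^(n-1) = a / (1 - r).
  = 1/2 / (1 - 4/5)
  = 1/2 / (1/5)
  = 5/2.

5/2


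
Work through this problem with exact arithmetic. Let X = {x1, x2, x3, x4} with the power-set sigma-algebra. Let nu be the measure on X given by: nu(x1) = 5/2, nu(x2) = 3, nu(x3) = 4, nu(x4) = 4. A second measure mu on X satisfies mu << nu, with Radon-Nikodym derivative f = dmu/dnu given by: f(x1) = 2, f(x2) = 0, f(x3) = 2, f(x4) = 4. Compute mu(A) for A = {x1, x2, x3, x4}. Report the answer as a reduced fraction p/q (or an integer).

By the defining property of the Radon-Nikodym derivative, for every measurable set A,
  mu(A) = integral_A f dnu.
Since nu is a discrete measure concentrated on the atoms of X, the integral over A reduces to the sum
  mu(A) = sum_{x in A} f(x) * nu({x}).
Computing each term:
  x1: f(x1) * nu(x1) = 2 * 5/2 = 5.
  x2: f(x2) * nu(x2) = 0 * 3 = 0.
  x3: f(x3) * nu(x3) = 2 * 4 = 8.
  x4: f(x4) * nu(x4) = 4 * 4 = 16.
Summing: mu(A) = 5 + 0 + 8 + 16 = 29.

29


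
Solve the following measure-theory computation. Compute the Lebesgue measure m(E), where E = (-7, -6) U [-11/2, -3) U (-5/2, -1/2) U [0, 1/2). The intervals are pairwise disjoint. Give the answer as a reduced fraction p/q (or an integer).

For pairwise disjoint intervals, m(union_i I_i) = sum_i m(I_i),
and m is invariant under swapping open/closed endpoints (single points have measure 0).
So m(E) = sum_i (b_i - a_i).
  I_1 has length -6 - (-7) = 1.
  I_2 has length -3 - (-11/2) = 5/2.
  I_3 has length -1/2 - (-5/2) = 2.
  I_4 has length 1/2 - 0 = 1/2.
Summing:
  m(E) = 1 + 5/2 + 2 + 1/2 = 6.

6


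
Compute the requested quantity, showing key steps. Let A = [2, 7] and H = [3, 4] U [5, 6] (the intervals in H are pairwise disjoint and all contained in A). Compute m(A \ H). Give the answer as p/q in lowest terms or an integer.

The ambient interval has length m(A) = 7 - 2 = 5.
Since the holes are disjoint and sit inside A, by finite additivity
  m(H) = sum_i (b_i - a_i), and m(A \ H) = m(A) - m(H).
Computing the hole measures:
  m(H_1) = 4 - 3 = 1.
  m(H_2) = 6 - 5 = 1.
Summed: m(H) = 1 + 1 = 2.
So m(A \ H) = 5 - 2 = 3.

3


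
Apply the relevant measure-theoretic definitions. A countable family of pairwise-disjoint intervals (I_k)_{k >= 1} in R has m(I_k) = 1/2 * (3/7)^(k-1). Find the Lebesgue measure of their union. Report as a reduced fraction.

By countable additivity of the Lebesgue measure on pairwise disjoint measurable sets,
  m(union_{k >= 1} I_k) = sum_{k >= 1} m(I_k) = sum_{k >= 1} a * r^(k-1),
  with a = 1/2 and r = 3/7.
Since 0 < r = 3/7 < 1, the geometric series converges:
  sum_{k >= 1} a * r^(k-1) = a / (1 - r).
  = 1/2 / (1 - 3/7)
  = 1/2 / (4/7)
  = 7/8.

7/8


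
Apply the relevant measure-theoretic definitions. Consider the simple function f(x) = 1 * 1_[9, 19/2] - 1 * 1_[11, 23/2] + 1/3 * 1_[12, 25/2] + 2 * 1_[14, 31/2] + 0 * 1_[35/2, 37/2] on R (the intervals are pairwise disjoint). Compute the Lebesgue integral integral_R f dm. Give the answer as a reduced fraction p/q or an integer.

For a simple function f = sum_i c_i * 1_{A_i} with disjoint A_i,
  integral f dm = sum_i c_i * m(A_i).
Lengths of the A_i:
  m(A_1) = 19/2 - 9 = 1/2.
  m(A_2) = 23/2 - 11 = 1/2.
  m(A_3) = 25/2 - 12 = 1/2.
  m(A_4) = 31/2 - 14 = 3/2.
  m(A_5) = 37/2 - 35/2 = 1.
Contributions c_i * m(A_i):
  (1) * (1/2) = 1/2.
  (-1) * (1/2) = -1/2.
  (1/3) * (1/2) = 1/6.
  (2) * (3/2) = 3.
  (0) * (1) = 0.
Total: 1/2 - 1/2 + 1/6 + 3 + 0 = 19/6.

19/6


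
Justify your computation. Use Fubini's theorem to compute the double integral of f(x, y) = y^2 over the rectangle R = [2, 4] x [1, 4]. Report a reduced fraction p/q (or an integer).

f(x, y) is a tensor product of a function of x and a function of y, and both factors are bounded continuous (hence Lebesgue integrable) on the rectangle, so Fubini's theorem applies:
  integral_R f d(m x m) = (integral_a1^b1 1 dx) * (integral_a2^b2 y^2 dy).
Inner integral in x: integral_{2}^{4} 1 dx = (4^1 - 2^1)/1
  = 2.
Inner integral in y: integral_{1}^{4} y^2 dy = (4^3 - 1^3)/3
  = 21.
Product: (2) * (21) = 42.

42


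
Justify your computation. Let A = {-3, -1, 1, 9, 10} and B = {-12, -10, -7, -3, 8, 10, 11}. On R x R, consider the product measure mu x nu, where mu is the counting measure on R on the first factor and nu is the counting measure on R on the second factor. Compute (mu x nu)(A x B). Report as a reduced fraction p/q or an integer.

For a measurable rectangle A x B, the product measure satisfies
  (mu x nu)(A x B) = mu(A) * nu(B).
  mu(A) = 5.
  nu(B) = 7.
  (mu x nu)(A x B) = 5 * 7 = 35.

35


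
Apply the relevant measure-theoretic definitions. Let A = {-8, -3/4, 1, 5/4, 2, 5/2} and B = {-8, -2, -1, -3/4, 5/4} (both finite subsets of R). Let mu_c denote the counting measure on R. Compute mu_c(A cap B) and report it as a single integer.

Counting measure on a finite set equals cardinality. mu_c(A cap B) = |A cap B| (elements appearing in both).
Enumerating the elements of A that also lie in B gives 3 element(s).
So mu_c(A cap B) = 3.

3


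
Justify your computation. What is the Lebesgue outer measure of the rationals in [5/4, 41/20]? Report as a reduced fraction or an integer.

The set Q cap [5/4, 41/20] is countable (a subset of the countable set Q). Lebesgue outer measure of any countable set is 0: each singleton {q} has m*({q}) = 0, and by countable subadditivity m*(union_k {q_k}) <= sum_k m*({q_k}) = sum_k 0 = 0. The reverse inequality m*(E) >= 0 is automatic. So m*(Q cap [5/4, 41/20]) = 0.

0


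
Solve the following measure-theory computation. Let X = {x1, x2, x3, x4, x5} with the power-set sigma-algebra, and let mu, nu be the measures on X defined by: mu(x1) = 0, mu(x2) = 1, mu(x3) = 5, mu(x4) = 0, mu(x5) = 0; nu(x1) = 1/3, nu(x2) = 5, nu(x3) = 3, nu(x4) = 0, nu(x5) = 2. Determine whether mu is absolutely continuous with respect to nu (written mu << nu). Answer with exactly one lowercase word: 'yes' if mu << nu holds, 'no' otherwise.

mu << nu means: every nu-null measurable set is also mu-null; equivalently, for every atom x, if nu({x}) = 0 then mu({x}) = 0.
Checking each atom:
  x1: nu = 1/3 > 0 -> no constraint.
  x2: nu = 5 > 0 -> no constraint.
  x3: nu = 3 > 0 -> no constraint.
  x4: nu = 0, mu = 0 -> consistent with mu << nu.
  x5: nu = 2 > 0 -> no constraint.
No atom violates the condition. Therefore mu << nu.

yes


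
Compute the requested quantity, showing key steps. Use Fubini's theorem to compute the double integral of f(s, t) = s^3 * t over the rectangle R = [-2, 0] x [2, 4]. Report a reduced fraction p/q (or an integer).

f(s, t) is a tensor product of a function of s and a function of t, and both factors are bounded continuous (hence Lebesgue integrable) on the rectangle, so Fubini's theorem applies:
  integral_R f d(m x m) = (integral_a1^b1 s^3 ds) * (integral_a2^b2 t dt).
Inner integral in s: integral_{-2}^{0} s^3 ds = (0^4 - (-2)^4)/4
  = -4.
Inner integral in t: integral_{2}^{4} t dt = (4^2 - 2^2)/2
  = 6.
Product: (-4) * (6) = -24.

-24


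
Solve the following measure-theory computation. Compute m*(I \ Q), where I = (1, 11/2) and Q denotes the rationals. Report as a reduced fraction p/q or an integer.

The interval I = (1, 11/2) has m(I) = 11/2 - 1 = 9/2 (endpoints are measure-zero, so open/closed/half-open agree). Write I = (I cap Q) u (I \ Q). The rationals in I are countable, so m*(I cap Q) = 0 (cover each rational by intervals whose total length is arbitrarily small). By countable subadditivity m*(I) <= m*(I cap Q) + m*(I \ Q), hence m*(I \ Q) >= m(I) = 9/2. The reverse inequality m*(I \ Q) <= m*(I) = 9/2 is trivial since (I \ Q) is a subset of I. Therefore m*(I \ Q) = 9/2.

9/2


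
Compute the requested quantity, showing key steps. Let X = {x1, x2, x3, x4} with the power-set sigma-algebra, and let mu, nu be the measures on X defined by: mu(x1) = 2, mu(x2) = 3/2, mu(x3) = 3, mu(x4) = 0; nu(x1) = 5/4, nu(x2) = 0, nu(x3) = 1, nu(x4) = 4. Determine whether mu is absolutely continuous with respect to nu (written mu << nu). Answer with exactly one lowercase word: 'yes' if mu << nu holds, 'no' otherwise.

mu << nu means: every nu-null measurable set is also mu-null; equivalently, for every atom x, if nu({x}) = 0 then mu({x}) = 0.
Checking each atom:
  x1: nu = 5/4 > 0 -> no constraint.
  x2: nu = 0, mu = 3/2 > 0 -> violates mu << nu.
  x3: nu = 1 > 0 -> no constraint.
  x4: nu = 4 > 0 -> no constraint.
The atom(s) x2 violate the condition (nu = 0 but mu > 0). Therefore mu is NOT absolutely continuous w.r.t. nu.

no


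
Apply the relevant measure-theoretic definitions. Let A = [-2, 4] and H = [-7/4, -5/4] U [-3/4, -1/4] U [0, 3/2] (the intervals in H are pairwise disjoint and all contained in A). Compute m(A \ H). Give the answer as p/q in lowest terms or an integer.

The ambient interval has length m(A) = 4 - (-2) = 6.
Since the holes are disjoint and sit inside A, by finite additivity
  m(H) = sum_i (b_i - a_i), and m(A \ H) = m(A) - m(H).
Computing the hole measures:
  m(H_1) = -5/4 - (-7/4) = 1/2.
  m(H_2) = -1/4 - (-3/4) = 1/2.
  m(H_3) = 3/2 - 0 = 3/2.
Summed: m(H) = 1/2 + 1/2 + 3/2 = 5/2.
So m(A \ H) = 6 - 5/2 = 7/2.

7/2


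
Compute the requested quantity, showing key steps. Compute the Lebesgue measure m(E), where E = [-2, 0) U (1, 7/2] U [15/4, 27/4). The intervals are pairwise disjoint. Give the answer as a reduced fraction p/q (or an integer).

For pairwise disjoint intervals, m(union_i I_i) = sum_i m(I_i),
and m is invariant under swapping open/closed endpoints (single points have measure 0).
So m(E) = sum_i (b_i - a_i).
  I_1 has length 0 - (-2) = 2.
  I_2 has length 7/2 - 1 = 5/2.
  I_3 has length 27/4 - 15/4 = 3.
Summing:
  m(E) = 2 + 5/2 + 3 = 15/2.

15/2


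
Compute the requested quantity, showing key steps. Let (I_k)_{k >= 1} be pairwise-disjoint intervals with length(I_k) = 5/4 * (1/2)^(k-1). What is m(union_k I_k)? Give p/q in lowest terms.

By countable additivity of the Lebesgue measure on pairwise disjoint measurable sets,
  m(union_{k >= 1} I_k) = sum_{k >= 1} m(I_k) = sum_{k >= 1} a * r^(k-1),
  with a = 5/4 and r = 1/2.
Since 0 < r = 1/2 < 1, the geometric series converges:
  sum_{k >= 1} a * r^(k-1) = a / (1 - r).
  = 5/4 / (1 - 1/2)
  = 5/4 / (1/2)
  = 5/2.

5/2


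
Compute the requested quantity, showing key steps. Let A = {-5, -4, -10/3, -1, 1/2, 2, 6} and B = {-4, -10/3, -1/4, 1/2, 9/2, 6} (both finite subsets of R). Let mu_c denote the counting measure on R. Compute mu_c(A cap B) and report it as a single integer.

Counting measure on a finite set equals cardinality. mu_c(A cap B) = |A cap B| (elements appearing in both).
Enumerating the elements of A that also lie in B gives 4 element(s).
So mu_c(A cap B) = 4.

4


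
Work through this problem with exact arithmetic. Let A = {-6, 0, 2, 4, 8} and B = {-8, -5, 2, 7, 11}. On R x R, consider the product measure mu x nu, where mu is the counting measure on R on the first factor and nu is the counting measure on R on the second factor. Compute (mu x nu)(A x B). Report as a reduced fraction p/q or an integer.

For a measurable rectangle A x B, the product measure satisfies
  (mu x nu)(A x B) = mu(A) * nu(B).
  mu(A) = 5.
  nu(B) = 5.
  (mu x nu)(A x B) = 5 * 5 = 25.

25


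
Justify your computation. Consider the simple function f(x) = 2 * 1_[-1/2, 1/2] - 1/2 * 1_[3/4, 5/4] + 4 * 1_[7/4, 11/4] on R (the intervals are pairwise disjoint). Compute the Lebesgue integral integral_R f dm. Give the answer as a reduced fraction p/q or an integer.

For a simple function f = sum_i c_i * 1_{A_i} with disjoint A_i,
  integral f dm = sum_i c_i * m(A_i).
Lengths of the A_i:
  m(A_1) = 1/2 - (-1/2) = 1.
  m(A_2) = 5/4 - 3/4 = 1/2.
  m(A_3) = 11/4 - 7/4 = 1.
Contributions c_i * m(A_i):
  (2) * (1) = 2.
  (-1/2) * (1/2) = -1/4.
  (4) * (1) = 4.
Total: 2 - 1/4 + 4 = 23/4.

23/4


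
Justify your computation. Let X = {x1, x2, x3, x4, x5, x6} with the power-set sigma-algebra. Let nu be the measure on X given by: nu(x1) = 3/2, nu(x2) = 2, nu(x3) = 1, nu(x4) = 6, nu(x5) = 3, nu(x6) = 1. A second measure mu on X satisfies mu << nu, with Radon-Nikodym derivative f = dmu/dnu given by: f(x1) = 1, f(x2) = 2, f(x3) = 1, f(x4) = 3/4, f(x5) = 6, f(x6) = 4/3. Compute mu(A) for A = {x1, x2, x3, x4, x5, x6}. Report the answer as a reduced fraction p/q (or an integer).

By the defining property of the Radon-Nikodym derivative, for every measurable set A,
  mu(A) = integral_A f dnu.
Since nu is a discrete measure concentrated on the atoms of X, the integral over A reduces to the sum
  mu(A) = sum_{x in A} f(x) * nu({x}).
Computing each term:
  x1: f(x1) * nu(x1) = 1 * 3/2 = 3/2.
  x2: f(x2) * nu(x2) = 2 * 2 = 4.
  x3: f(x3) * nu(x3) = 1 * 1 = 1.
  x4: f(x4) * nu(x4) = 3/4 * 6 = 9/2.
  x5: f(x5) * nu(x5) = 6 * 3 = 18.
  x6: f(x6) * nu(x6) = 4/3 * 1 = 4/3.
Summing: mu(A) = 3/2 + 4 + 1 + 9/2 + 18 + 4/3 = 91/3.

91/3


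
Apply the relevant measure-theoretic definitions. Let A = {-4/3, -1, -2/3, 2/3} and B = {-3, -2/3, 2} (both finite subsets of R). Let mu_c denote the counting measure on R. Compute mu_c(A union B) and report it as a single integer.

Counting measure on a finite set equals cardinality. By inclusion-exclusion, |A union B| = |A| + |B| - |A cap B|.
|A| = 4, |B| = 3, |A cap B| = 1.
So mu_c(A union B) = 4 + 3 - 1 = 6.

6


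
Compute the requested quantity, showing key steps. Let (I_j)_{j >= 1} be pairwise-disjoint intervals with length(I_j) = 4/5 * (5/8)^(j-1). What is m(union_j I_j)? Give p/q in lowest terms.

By countable additivity of the Lebesgue measure on pairwise disjoint measurable sets,
  m(union_{j >= 1} I_j) = sum_{j >= 1} m(I_j) = sum_{j >= 1} a * r^(j-1),
  with a = 4/5 and r = 5/8.
Since 0 < r = 5/8 < 1, the geometric series converges:
  sum_{j >= 1} a * r^(j-1) = a / (1 - r).
  = 4/5 / (1 - 5/8)
  = 4/5 / (3/8)
  = 32/15.

32/15


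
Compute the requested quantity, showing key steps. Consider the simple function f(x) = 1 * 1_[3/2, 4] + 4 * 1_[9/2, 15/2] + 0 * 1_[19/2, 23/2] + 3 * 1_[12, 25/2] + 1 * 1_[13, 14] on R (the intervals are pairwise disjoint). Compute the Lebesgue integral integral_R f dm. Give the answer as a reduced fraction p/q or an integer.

For a simple function f = sum_i c_i * 1_{A_i} with disjoint A_i,
  integral f dm = sum_i c_i * m(A_i).
Lengths of the A_i:
  m(A_1) = 4 - 3/2 = 5/2.
  m(A_2) = 15/2 - 9/2 = 3.
  m(A_3) = 23/2 - 19/2 = 2.
  m(A_4) = 25/2 - 12 = 1/2.
  m(A_5) = 14 - 13 = 1.
Contributions c_i * m(A_i):
  (1) * (5/2) = 5/2.
  (4) * (3) = 12.
  (0) * (2) = 0.
  (3) * (1/2) = 3/2.
  (1) * (1) = 1.
Total: 5/2 + 12 + 0 + 3/2 + 1 = 17.

17


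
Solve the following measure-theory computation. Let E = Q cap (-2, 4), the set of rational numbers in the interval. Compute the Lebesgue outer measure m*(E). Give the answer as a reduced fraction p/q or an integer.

E = Q cap (-2, 4) is a subset of Q, which is countable. Enumerate Q = {q_1, q_2, ...}; for any eps > 0, cover q_k by the open interval (q_k - eps/2^(k+1), q_k + eps/2^(k+1)), of length eps/2^k. The total cover length is sum_{k>=1} eps/2^k = eps. Hence m*(E) <= m*(Q) <= eps for every eps > 0, and since outer measure is non-negative, m*(E) = 0.

0


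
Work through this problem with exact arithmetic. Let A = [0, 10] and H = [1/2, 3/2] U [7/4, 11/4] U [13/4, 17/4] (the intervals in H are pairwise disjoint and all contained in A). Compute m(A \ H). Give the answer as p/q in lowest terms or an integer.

The ambient interval has length m(A) = 10 - 0 = 10.
Since the holes are disjoint and sit inside A, by finite additivity
  m(H) = sum_i (b_i - a_i), and m(A \ H) = m(A) - m(H).
Computing the hole measures:
  m(H_1) = 3/2 - 1/2 = 1.
  m(H_2) = 11/4 - 7/4 = 1.
  m(H_3) = 17/4 - 13/4 = 1.
Summed: m(H) = 1 + 1 + 1 = 3.
So m(A \ H) = 10 - 3 = 7.

7


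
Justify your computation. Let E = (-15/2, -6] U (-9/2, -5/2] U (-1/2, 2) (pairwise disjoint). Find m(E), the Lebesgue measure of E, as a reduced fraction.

For pairwise disjoint intervals, m(union_i I_i) = sum_i m(I_i),
and m is invariant under swapping open/closed endpoints (single points have measure 0).
So m(E) = sum_i (b_i - a_i).
  I_1 has length -6 - (-15/2) = 3/2.
  I_2 has length -5/2 - (-9/2) = 2.
  I_3 has length 2 - (-1/2) = 5/2.
Summing:
  m(E) = 3/2 + 2 + 5/2 = 6.

6


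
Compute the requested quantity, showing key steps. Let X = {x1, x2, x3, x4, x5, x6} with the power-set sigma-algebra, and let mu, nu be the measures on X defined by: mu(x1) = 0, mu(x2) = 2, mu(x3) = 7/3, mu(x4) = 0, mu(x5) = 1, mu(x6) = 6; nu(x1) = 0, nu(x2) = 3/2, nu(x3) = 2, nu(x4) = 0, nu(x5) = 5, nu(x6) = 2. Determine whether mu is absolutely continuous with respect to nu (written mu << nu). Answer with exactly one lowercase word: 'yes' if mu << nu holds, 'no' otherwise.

mu << nu means: every nu-null measurable set is also mu-null; equivalently, for every atom x, if nu({x}) = 0 then mu({x}) = 0.
Checking each atom:
  x1: nu = 0, mu = 0 -> consistent with mu << nu.
  x2: nu = 3/2 > 0 -> no constraint.
  x3: nu = 2 > 0 -> no constraint.
  x4: nu = 0, mu = 0 -> consistent with mu << nu.
  x5: nu = 5 > 0 -> no constraint.
  x6: nu = 2 > 0 -> no constraint.
No atom violates the condition. Therefore mu << nu.

yes


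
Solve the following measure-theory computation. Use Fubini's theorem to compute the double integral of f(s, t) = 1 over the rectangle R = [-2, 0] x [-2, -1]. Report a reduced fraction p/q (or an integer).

f(s, t) is a tensor product of a function of s and a function of t, and both factors are bounded continuous (hence Lebesgue integrable) on the rectangle, so Fubini's theorem applies:
  integral_R f d(m x m) = (integral_a1^b1 1 ds) * (integral_a2^b2 1 dt).
Inner integral in s: integral_{-2}^{0} 1 ds = (0^1 - (-2)^1)/1
  = 2.
Inner integral in t: integral_{-2}^{-1} 1 dt = ((-1)^1 - (-2)^1)/1
  = 1.
Product: (2) * (1) = 2.

2


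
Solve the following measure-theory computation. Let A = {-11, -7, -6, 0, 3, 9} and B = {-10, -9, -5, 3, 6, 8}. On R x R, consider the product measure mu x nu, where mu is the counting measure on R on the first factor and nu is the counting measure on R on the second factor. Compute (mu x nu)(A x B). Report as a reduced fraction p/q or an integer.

For a measurable rectangle A x B, the product measure satisfies
  (mu x nu)(A x B) = mu(A) * nu(B).
  mu(A) = 6.
  nu(B) = 6.
  (mu x nu)(A x B) = 6 * 6 = 36.

36


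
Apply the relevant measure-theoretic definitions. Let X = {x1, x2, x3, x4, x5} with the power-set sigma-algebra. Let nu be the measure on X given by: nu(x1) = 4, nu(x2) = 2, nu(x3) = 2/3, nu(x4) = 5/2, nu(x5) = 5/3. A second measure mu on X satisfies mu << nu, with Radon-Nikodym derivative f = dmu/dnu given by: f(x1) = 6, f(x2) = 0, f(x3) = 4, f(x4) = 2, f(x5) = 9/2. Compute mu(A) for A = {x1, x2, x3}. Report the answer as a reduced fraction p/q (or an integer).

By the defining property of the Radon-Nikodym derivative, for every measurable set A,
  mu(A) = integral_A f dnu.
Since nu is a discrete measure concentrated on the atoms of X, the integral over A reduces to the sum
  mu(A) = sum_{x in A} f(x) * nu({x}).
Computing each term:
  x1: f(x1) * nu(x1) = 6 * 4 = 24.
  x2: f(x2) * nu(x2) = 0 * 2 = 0.
  x3: f(x3) * nu(x3) = 4 * 2/3 = 8/3.
Summing: mu(A) = 24 + 0 + 8/3 = 80/3.

80/3


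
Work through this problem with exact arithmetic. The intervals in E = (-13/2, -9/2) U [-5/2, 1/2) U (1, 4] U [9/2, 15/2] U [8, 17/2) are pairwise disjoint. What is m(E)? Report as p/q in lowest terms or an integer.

For pairwise disjoint intervals, m(union_i I_i) = sum_i m(I_i),
and m is invariant under swapping open/closed endpoints (single points have measure 0).
So m(E) = sum_i (b_i - a_i).
  I_1 has length -9/2 - (-13/2) = 2.
  I_2 has length 1/2 - (-5/2) = 3.
  I_3 has length 4 - 1 = 3.
  I_4 has length 15/2 - 9/2 = 3.
  I_5 has length 17/2 - 8 = 1/2.
Summing:
  m(E) = 2 + 3 + 3 + 3 + 1/2 = 23/2.

23/2


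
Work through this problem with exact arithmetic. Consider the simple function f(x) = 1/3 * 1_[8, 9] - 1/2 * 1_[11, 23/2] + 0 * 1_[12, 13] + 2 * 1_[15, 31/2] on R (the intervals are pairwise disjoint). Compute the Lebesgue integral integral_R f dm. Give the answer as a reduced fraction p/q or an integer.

For a simple function f = sum_i c_i * 1_{A_i} with disjoint A_i,
  integral f dm = sum_i c_i * m(A_i).
Lengths of the A_i:
  m(A_1) = 9 - 8 = 1.
  m(A_2) = 23/2 - 11 = 1/2.
  m(A_3) = 13 - 12 = 1.
  m(A_4) = 31/2 - 15 = 1/2.
Contributions c_i * m(A_i):
  (1/3) * (1) = 1/3.
  (-1/2) * (1/2) = -1/4.
  (0) * (1) = 0.
  (2) * (1/2) = 1.
Total: 1/3 - 1/4 + 0 + 1 = 13/12.

13/12


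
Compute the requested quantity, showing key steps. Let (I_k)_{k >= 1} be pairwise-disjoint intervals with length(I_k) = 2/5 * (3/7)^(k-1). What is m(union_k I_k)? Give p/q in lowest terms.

By countable additivity of the Lebesgue measure on pairwise disjoint measurable sets,
  m(union_{k >= 1} I_k) = sum_{k >= 1} m(I_k) = sum_{k >= 1} a * r^(k-1),
  with a = 2/5 and r = 3/7.
Since 0 < r = 3/7 < 1, the geometric series converges:
  sum_{k >= 1} a * r^(k-1) = a / (1 - r).
  = 2/5 / (1 - 3/7)
  = 2/5 / (4/7)
  = 7/10.

7/10
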